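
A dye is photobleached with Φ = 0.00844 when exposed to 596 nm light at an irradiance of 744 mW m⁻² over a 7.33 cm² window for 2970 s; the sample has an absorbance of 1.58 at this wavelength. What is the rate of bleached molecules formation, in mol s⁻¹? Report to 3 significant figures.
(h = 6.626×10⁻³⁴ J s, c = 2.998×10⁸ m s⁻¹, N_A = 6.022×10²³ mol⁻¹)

Photon energy at 596 nm: hc/λ = (6.626×10⁻³⁴)(2.998×10⁸)/(596×10⁻⁹) = 3.333×10⁻¹⁹ J.
Energy delivered: (744 mW m⁻²)(7.33×10⁻⁴ m²)(2970 s) = 1.620 J.
Photons incident: 1.620 / 3.333×10⁻¹⁹ = 4.860×10¹⁸, i.e. 4.860×10¹⁸/6.022×10²³ = 8.070×10⁻⁶ mol.
Fraction absorbed: 1 − 10^(−1.58) = 0.9737.
Photons absorbed: 0.9737 × 8.070×10⁻⁶ = 7.858×10⁻⁶ mol.
Product formed: 0.00844 × 7.858×10⁻⁶ = 6.632×10⁻⁸ mol.
Rate: 6.632×10⁻⁸ / 2970 s = 2.23×10⁻¹¹ mol s⁻¹.

2.23×10⁻¹¹ mol s⁻¹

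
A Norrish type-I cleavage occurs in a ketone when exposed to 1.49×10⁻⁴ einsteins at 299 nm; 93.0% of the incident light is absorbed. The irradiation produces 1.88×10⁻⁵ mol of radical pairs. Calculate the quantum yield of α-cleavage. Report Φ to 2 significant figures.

Photons absorbed: 0.930 × 1.49×10⁻⁴ = 1.386×10⁻⁴ mol.
Φ = 1.88×10⁻⁵ mol / 1.386×10⁻⁴ mol photons = 0.14.

Φ = 0.14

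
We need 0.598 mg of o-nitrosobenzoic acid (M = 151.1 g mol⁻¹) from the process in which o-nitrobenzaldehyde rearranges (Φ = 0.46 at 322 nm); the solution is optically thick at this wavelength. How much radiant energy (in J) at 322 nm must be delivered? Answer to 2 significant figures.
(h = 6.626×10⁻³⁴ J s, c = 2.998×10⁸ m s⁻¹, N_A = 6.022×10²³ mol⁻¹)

Product: 0.598 mg / 151.1 g mol⁻¹ = 3.958×10⁻⁶ mol.
Photons that must be absorbed: 3.958×10⁻⁶ / 0.46 = 8.604×10⁻⁶ mol.
Photon energy: hc/λ = 6.169×10⁻¹⁹ J; per mole, 3.715×10⁵ J mol⁻¹.
Energy required: 8.604×10⁻⁶ × 3.715×10⁵ = 3.2 J.

3.2 J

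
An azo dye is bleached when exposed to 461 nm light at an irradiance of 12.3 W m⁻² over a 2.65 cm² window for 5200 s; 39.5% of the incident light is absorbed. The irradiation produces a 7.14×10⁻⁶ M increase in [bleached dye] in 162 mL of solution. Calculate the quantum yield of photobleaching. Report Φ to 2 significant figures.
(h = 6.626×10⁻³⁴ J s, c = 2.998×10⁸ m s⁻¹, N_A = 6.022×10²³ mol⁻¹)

Product: (7.14×10⁻⁶ M)(0.162 L) = 1.157×10⁻⁶ mol.
Photon energy at 461 nm: hc/λ = (6.626×10⁻³⁴)(2.998×10⁸)/(461×10⁻⁹) = 4.309×10⁻¹⁹ J.
Energy delivered: (12.3 W m⁻²)(2.65×10⁻⁴ m²)(5200 s) = 16.95 J.
Photons incident: 16.95 / 4.309×10⁻¹⁹ = 3.934×10¹⁹, i.e. 3.934×10¹⁹/6.022×10²³ = 6.533×10⁻⁵ mol.
Photons absorbed: 0.395 × 6.533×10⁻⁵ = 2.581×10⁻⁵ mol.
Φ = 1.157×10⁻⁶ mol / 2.581×10⁻⁵ mol photons = 0.045.

Φ = 0.045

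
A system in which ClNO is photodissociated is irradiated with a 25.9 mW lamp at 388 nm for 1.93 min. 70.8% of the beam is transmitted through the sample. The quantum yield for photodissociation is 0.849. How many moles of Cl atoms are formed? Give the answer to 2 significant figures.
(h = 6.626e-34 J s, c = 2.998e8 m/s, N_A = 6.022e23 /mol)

2.4e-6 mol

Photon energy at 388 nm: hc/λ = (6.626e-34)(2.998e8)/(388e-9) = 5.120e-19 J.
Energy delivered: (25.9 mW)(115.8 s) = 2.999 J.
Photons incident: 2.999 / 5.120e-19 = 5.857e18, i.e. 5.857e18/6.022e23 = 9.726e-6 mol.
Fraction absorbed: 1 − 70.8/100 = 0.2920.
Photons absorbed: 0.2920 × 9.726e-6 = 2.840e-6 mol.
Product: Φ × n_abs = 0.849 × 2.840e-6 = 2.411e-6 mol.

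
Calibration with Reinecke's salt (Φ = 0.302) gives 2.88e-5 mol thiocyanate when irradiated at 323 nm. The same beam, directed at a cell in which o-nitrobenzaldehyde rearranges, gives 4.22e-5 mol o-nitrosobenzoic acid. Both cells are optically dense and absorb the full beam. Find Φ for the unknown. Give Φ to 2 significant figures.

Φ = 0.44

Photons absorbed by the actinometer: 2.88e-5 / 0.302 = 9.536e-5 mol.
Φ(unknown) = 4.22e-5 / 9.536e-5 = 0.44.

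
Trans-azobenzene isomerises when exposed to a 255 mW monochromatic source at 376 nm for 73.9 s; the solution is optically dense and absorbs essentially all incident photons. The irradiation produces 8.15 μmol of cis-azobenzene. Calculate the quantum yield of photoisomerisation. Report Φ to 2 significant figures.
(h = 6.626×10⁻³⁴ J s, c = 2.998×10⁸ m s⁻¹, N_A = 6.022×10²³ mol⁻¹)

Product: 8.15 μmol = 8.15×10⁻⁶ mol.
Photon energy at 376 nm: hc/λ = (6.626×10⁻³⁴)(2.998×10⁸)/(376×10⁻⁹) = 5.283×10⁻¹⁹ J.
Energy delivered: (255 mW)(73.9 s) = 18.84 J.
Photons incident: 18.84 / 5.283×10⁻¹⁹ = 3.566×10¹⁹, i.e. 3.566×10¹⁹/6.022×10²³ = 5.922×10⁻⁵ mol.
Φ = 8.15×10⁻⁶ mol / 5.922×10⁻⁵ mol photons = 0.14.

Φ = 0.14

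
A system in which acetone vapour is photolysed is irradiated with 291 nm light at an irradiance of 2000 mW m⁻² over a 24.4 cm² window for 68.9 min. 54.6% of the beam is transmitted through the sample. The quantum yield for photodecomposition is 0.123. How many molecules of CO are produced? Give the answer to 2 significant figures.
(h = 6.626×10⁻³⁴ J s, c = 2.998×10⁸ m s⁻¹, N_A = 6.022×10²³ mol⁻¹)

Photon energy at 291 nm: hc/λ = (6.626×10⁻³⁴)(2.998×10⁸)/(291×10⁻⁹) = 6.826×10⁻¹⁹ J.
Energy delivered: (2000 mW m⁻²)(24.4×10⁻⁴ m²)(4134 s) = 20.17 J.
Photons incident: 20.17 / 6.826×10⁻¹⁹ = 2.955×10¹⁹, i.e. 2.955×10¹⁹/6.022×10²³ = 4.907×10⁻⁵ mol.
Fraction absorbed: 1 − 54.6/100 = 0.4540.
Photons absorbed: 0.4540 × 4.907×10⁻⁵ = 2.228×10⁻⁵ mol.
Product: Φ × n_abs = 0.123 × 2.228×10⁻⁵ = 2.740×10⁻⁶ mol.
As a count: 2.740×10⁻⁶ × 6.022×10²³ = 1.7×10¹⁸.

1.7×10¹⁸ molecules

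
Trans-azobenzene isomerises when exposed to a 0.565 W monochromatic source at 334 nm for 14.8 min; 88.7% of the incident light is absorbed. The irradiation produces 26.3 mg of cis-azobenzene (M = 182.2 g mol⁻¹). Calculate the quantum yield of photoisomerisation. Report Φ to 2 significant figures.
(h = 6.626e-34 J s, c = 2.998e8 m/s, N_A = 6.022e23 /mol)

Φ = 0.12

Product: 26.3 mg / 182.2 g mol⁻¹ = 1.443e-4 mol.
Photon energy at 334 nm: hc/λ = (6.626e-34)(2.998e8)/(334e-9) = 5.948e-19 J.
Energy delivered: (0.565 W)(888 s) = 501.7 J.
Photons incident: 501.7 / 5.948e-19 = 8.435e20, i.e. 8.435e20/6.022e23 = 0.001401 mol.
Photons absorbed: 0.887 × 0.001401 = 0.001243 mol.
Φ = 1.443e-4 mol / 0.001243 mol photons = 0.12.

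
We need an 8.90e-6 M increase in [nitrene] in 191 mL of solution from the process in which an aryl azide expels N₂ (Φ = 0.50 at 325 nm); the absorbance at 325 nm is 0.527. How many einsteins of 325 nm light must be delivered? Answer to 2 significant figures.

4.8e-6 einstein

Product: (8.90e-6 M)(0.191 L) = 1.700e-6 mol.
Photons that must be absorbed: 1.700e-6 / 0.50 = 3.400e-6 mol.
Fraction absorbed: 1 − 10^(−0.527) = 0.7028.
Incident photons needed: 3.400e-6 / 0.7028 = 4.838e-6 mol.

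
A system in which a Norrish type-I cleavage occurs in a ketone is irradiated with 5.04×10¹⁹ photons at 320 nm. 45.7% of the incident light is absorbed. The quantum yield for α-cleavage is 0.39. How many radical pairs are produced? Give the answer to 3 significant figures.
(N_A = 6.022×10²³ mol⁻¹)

8.98×10¹⁸ radical pairs

Moles of photons: 5.04×10¹⁹ / 6.022×10²³ = 8.369×10⁻⁵ mol.
Photons absorbed: 0.457 × 8.369×10⁻⁵ = 3.825×10⁻⁵ mol.
Product: Φ × n_abs = 0.39 × 3.825×10⁻⁵ = 1.492×10⁻⁵ mol.
As a count: 1.492×10⁻⁵ × 6.022×10²³ = 8.98×10¹⁸.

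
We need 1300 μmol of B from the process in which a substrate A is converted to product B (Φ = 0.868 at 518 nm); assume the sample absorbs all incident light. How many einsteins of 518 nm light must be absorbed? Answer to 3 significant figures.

0.00150 einstein

Product: 1300 μmol = 0.00130 mol.
Photons that must be absorbed: 0.00130 / 0.868 = 0.001498 mol.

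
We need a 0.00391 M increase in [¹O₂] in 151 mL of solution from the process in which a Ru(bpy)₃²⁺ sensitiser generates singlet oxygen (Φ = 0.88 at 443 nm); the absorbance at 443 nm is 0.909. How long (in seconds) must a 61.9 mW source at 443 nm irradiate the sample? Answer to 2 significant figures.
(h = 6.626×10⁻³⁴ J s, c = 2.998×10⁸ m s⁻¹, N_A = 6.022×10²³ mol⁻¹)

Product: (0.00391 M)(0.151 L) = 5.904×10⁻⁴ mol.
Photons that must be absorbed: 5.904×10⁻⁴ / 0.88 = 6.709×10⁻⁴ mol.
Fraction absorbed: 1 − 10^(−0.909) = 0.8767.
Incident photons needed: 6.709×10⁻⁴ / 0.8767 = 7.653×10⁻⁴ mol.
Photon energy: hc/λ = 4.484×10⁻¹⁹ J; per mole, 2.700×10⁵ J mol⁻¹.
Energy required: 7.653×10⁻⁴ × 2.700×10⁵ = 206.6 J.
Time: 206.6 J / 0.0619 W = 3300 s.

t ≈ 3300 s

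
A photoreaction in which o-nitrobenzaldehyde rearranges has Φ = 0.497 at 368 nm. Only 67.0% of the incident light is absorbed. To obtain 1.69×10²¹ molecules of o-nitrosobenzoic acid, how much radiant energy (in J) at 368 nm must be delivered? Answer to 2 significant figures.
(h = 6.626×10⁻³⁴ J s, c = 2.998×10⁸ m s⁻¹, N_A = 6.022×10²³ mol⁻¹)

2700 J

Product: 1.69×10²¹ / 6.022×10²³ = 0.002806 mol.
Photons that must be absorbed: 0.002806 / 0.497 = 0.005646 mol.
Incident photons needed: 0.005646 / 0.670 = 0.008427 mol.
Photon energy: hc/λ = 5.398×10⁻¹⁹ J; per mole, 3.251×10⁵ J mol⁻¹.
Energy required: 0.008427 × 3.251×10⁵ = 2700 J.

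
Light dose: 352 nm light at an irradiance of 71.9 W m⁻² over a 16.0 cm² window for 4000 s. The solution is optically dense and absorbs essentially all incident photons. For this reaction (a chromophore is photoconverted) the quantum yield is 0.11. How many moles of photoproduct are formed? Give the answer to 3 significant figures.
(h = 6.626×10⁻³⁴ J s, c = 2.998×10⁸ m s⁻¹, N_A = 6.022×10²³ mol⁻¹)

Photon energy at 352 nm: hc/λ = (6.626×10⁻³⁴)(2.998×10⁸)/(352×10⁻⁹) = 5.643×10⁻¹⁹ J.
Energy delivered: (71.9 W m⁻²)(16.0×10⁻⁴ m²)(4000 s) = 460.2 J.
Photons incident: 460.2 / 5.643×10⁻¹⁹ = 8.155×10²⁰, i.e. 8.155×10²⁰/6.022×10²³ = 0.001354 mol.
Product: Φ × n_abs = 0.11 × 0.001354 = 1.489×10⁻⁴ mol.

1.49×10⁻⁴ mol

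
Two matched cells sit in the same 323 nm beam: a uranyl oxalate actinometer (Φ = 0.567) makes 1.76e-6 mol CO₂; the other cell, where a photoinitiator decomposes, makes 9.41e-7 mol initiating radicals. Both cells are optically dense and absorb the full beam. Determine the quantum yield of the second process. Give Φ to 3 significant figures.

Photons absorbed by the actinometer: 1.76e-6 / 0.567 = 3.104e-6 mol.
Φ(unknown) = 9.41e-7 / 3.104e-6 = 0.303.

Φ = 0.303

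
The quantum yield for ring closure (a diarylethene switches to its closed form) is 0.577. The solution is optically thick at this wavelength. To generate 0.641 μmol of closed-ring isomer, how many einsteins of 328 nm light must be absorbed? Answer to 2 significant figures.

Product: 0.641 μmol = 6.41×10⁻⁷ mol.
Photons that must be absorbed: 6.41×10⁻⁷ / 0.577 = 1.111×10⁻⁶ mol.

1.1×10⁻⁶ einstein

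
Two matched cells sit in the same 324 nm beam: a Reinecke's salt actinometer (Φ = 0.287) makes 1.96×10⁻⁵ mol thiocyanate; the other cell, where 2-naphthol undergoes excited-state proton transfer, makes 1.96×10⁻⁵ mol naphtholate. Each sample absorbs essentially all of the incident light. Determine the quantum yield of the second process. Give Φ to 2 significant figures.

Φ = 0.29

Photons absorbed by the actinometer: 1.96×10⁻⁵ / 0.287 = 6.829×10⁻⁵ mol.
Φ(unknown) = 1.96×10⁻⁵ / 6.829×10⁻⁵ = 0.29.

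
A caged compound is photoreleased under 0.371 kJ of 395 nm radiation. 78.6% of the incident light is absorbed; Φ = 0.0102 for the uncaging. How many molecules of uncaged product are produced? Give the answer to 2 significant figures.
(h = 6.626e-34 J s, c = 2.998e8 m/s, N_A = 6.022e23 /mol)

5.9e18 molecules

Photon energy at 395 nm: hc/λ = (6.626e-34)(2.998e8)/(395e-9) = 5.029e-19 J.
Incident energy: 0.371 kJ = 371 J.
Photons incident: 371 / 5.029e-19 = 7.377e20, i.e. 7.377e20/6.022e23 = 0.001225 mol.
Photons absorbed: 0.786 × 0.001225 = 9.628e-4 mol.
Product: Φ × n_abs = 0.0102 × 9.628e-4 = 9.821e-6 mol.
As a count: 9.821e-6 × 6.022e23 = 5.9e18.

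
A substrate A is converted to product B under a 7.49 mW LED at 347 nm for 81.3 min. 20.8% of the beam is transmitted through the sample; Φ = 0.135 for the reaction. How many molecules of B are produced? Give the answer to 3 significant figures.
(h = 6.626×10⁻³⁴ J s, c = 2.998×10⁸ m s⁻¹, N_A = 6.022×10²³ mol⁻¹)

Photon energy at 347 nm: hc/λ = (6.626×10⁻³⁴)(2.998×10⁸)/(347×10⁻⁹) = 5.725×10⁻¹⁹ J.
Energy delivered: (7.49 mW)(4878 s) = 36.54 J.
Photons incident: 36.54 / 5.725×10⁻¹⁹ = 6.383×10¹⁹, i.e. 6.383×10¹⁹/6.022×10²³ = 1.060×10⁻⁴ mol.
Fraction absorbed: 1 − 20.8/100 = 0.7920.
Photons absorbed: 0.7920 × 1.060×10⁻⁴ = 8.395×10⁻⁵ mol.
Product: Φ × n_abs = 0.135 × 8.395×10⁻⁵ = 1.133×10⁻⁵ mol.
As a count: 1.133×10⁻⁵ × 6.022×10²³ = 6.82×10¹⁸.

6.82×10¹⁸ molecules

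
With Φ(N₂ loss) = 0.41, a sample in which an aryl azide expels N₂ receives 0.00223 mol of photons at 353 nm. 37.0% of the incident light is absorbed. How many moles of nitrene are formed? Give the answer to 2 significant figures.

Photons absorbed: 0.370 × 0.00223 = 8.251×10⁻⁴ mol.
Product: Φ × n_abs = 0.41 × 8.251×10⁻⁴ = 3.383×10⁻⁴ mol.

3.4×10⁻⁴ mol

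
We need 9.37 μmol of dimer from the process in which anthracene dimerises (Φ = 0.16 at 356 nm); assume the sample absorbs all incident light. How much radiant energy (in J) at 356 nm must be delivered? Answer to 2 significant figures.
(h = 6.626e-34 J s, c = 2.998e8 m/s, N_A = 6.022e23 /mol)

20 J

Product: 9.37 μmol = 9.37e-6 mol.
Photons that must be absorbed: 9.37e-6 / 0.16 = 5.856e-5 mol.
Photon energy: hc/λ = 5.580e-19 J; per mole, 3.360e5 J mol⁻¹.
Energy required: 5.856e-5 × 3.360e5 = 20 J.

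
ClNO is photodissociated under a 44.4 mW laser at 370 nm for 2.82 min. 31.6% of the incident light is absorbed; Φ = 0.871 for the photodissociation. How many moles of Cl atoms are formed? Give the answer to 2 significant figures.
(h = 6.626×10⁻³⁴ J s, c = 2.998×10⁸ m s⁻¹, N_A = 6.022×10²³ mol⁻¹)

Photon energy at 370 nm: hc/λ = (6.626×10⁻³⁴)(2.998×10⁸)/(370×10⁻⁹) = 5.369×10⁻¹⁹ J.
Energy delivered: (44.4 mW)(169.2 s) = 7.512 J.
Photons incident: 7.512 / 5.369×10⁻¹⁹ = 1.399×10¹⁹, i.e. 1.399×10¹⁹/6.022×10²³ = 2.323×10⁻⁵ mol.
Photons absorbed: 0.316 × 2.323×10⁻⁵ = 7.341×10⁻⁶ mol.
Product: Φ × n_abs = 0.871 × 7.341×10⁻⁶ = 6.394×10⁻⁶ mol.

6.4×10⁻⁶ mol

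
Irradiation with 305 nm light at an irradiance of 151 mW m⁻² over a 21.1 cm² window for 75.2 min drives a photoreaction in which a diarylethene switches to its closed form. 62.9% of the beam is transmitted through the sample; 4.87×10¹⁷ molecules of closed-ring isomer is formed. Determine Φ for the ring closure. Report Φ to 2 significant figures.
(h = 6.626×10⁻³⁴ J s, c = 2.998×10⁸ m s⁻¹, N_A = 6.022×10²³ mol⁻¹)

Φ = 0.59

Product: 4.87×10¹⁷ / 6.022×10²³ = 8.087×10⁻⁷ mol.
Photon energy at 305 nm: hc/λ = (6.626×10⁻³⁴)(2.998×10⁸)/(305×10⁻⁹) = 6.513×10⁻¹⁹ J.
Energy delivered: (151 mW m⁻²)(21.1×10⁻⁴ m²)(4512 s) = 1.438 J.
Photons incident: 1.438 / 6.513×10⁻¹⁹ = 2.208×10¹⁸, i.e. 2.208×10¹⁸/6.022×10²³ = 3.667×10⁻⁶ mol.
Fraction absorbed: 1 − 62.9/100 = 0.3710.
Photons absorbed: 0.3710 × 3.667×10⁻⁶ = 1.360×10⁻⁶ mol.
Φ = 8.087×10⁻⁷ mol / 1.360×10⁻⁶ mol photons = 0.59.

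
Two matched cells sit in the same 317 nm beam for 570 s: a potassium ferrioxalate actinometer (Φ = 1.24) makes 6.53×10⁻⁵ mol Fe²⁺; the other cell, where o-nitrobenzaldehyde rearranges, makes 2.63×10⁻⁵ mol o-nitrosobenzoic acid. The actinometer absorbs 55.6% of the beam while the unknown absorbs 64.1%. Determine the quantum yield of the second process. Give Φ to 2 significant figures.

Φ = 0.43

Photons absorbed by the actinometer: 6.53×10⁻⁵ / 1.24 = 5.266×10⁻⁵ mol.
Incident flux: 5.266×10⁻⁵ / 0.556 = 9.471×10⁻⁵ einstein.
Absorbed by unknown: 0.641 × 9.471×10⁻⁵ = 6.071×10⁻⁵ mol.
Φ(unknown) = 2.63×10⁻⁵ / 6.071×10⁻⁵ = 0.43.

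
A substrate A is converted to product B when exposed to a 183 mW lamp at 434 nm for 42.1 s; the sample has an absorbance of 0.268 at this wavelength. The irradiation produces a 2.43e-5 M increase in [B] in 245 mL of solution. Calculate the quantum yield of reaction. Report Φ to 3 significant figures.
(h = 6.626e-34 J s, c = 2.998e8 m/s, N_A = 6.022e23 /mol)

Product: (2.43e-5 M)(0.245 L) = 5.954e-6 mol.
Photon energy at 434 nm: hc/λ = (6.626e-34)(2.998e8)/(434e-9) = 4.577e-19 J.
Energy delivered: (183 mW)(42.1 s) = 7.704 J.
Photons incident: 7.704 / 4.577e-19 = 1.683e19, i.e. 1.683e19/6.022e23 = 2.795e-5 mol.
Fraction absorbed: 1 − 10^(−0.268) = 0.4605.
Photons absorbed: 0.4605 × 2.795e-5 = 1.287e-5 mol.
Φ = 5.954e-6 mol / 1.287e-5 mol photons = 0.463.

Φ = 0.463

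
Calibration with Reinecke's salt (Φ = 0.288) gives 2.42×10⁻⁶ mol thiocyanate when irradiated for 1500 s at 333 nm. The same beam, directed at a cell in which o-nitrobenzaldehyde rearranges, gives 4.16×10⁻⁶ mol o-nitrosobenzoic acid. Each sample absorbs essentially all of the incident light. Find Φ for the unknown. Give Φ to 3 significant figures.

Φ = 0.495

Photons absorbed by the actinometer: 2.42×10⁻⁶ / 0.288 = 8.403×10⁻⁶ mol.
Φ(unknown) = 4.16×10⁻⁶ / 8.403×10⁻⁶ = 0.495.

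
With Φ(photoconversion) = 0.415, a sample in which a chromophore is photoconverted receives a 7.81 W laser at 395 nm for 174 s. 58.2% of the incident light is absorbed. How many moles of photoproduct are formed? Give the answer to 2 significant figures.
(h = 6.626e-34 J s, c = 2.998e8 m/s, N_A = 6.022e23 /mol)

0.0011 mol

Photon energy at 395 nm: hc/λ = (6.626e-34)(2.998e8)/(395e-9) = 5.029e-19 J.
Energy delivered: (7.81 W)(174 s) = 1359 J.
Photons incident: 1359 / 5.029e-19 = 2.702e21, i.e. 2.702e21/6.022e23 = 0.004487 mol.
Photons absorbed: 0.582 × 0.004487 = 0.002611 mol.
Product: Φ × n_abs = 0.415 × 0.002611 = 0.001084 mol.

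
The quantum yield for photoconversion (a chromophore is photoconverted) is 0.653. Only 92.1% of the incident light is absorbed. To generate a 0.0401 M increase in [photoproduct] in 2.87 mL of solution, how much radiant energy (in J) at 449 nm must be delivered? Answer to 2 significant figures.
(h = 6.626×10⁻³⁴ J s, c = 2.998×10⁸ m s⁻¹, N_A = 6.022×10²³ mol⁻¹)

Product: (0.0401 M)(0.00287 L) = 1.151×10⁻⁴ mol.
Photons that must be absorbed: 1.151×10⁻⁴ / 0.653 = 1.763×10⁻⁴ mol.
Incident photons needed: 1.763×10⁻⁴ / 0.921 = 1.914×10⁻⁴ mol.
Photon energy: hc/λ = 4.424×10⁻¹⁹ J; per mole, 2.664×10⁵ J mol⁻¹.
Energy required: 1.914×10⁻⁴ × 2.664×10⁵ = 51 J.

51 J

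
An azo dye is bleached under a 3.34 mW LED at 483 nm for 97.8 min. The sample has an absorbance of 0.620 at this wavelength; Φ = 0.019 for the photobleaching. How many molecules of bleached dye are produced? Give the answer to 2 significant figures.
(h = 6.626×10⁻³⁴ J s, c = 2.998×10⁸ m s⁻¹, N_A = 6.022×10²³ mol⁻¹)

6.9×10¹⁷ molecules

Photon energy at 483 nm: hc/λ = (6.626×10⁻³⁴)(2.998×10⁸)/(483×10⁻⁹) = 4.113×10⁻¹⁹ J.
Energy delivered: (3.34 mW)(5868 s) = 19.60 J.
Photons incident: 19.60 / 4.113×10⁻¹⁹ = 4.765×10¹⁹, i.e. 4.765×10¹⁹/6.022×10²³ = 7.913×10⁻⁵ mol.
Fraction absorbed: 1 − 10^(−0.620) = 0.7601.
Photons absorbed: 0.7601 × 7.913×10⁻⁵ = 6.015×10⁻⁵ mol.
Product: Φ × n_abs = 0.019 × 6.015×10⁻⁵ = 1.143×10⁻⁶ mol.
As a count: 1.143×10⁻⁶ × 6.022×10²³ = 6.9×10¹⁷.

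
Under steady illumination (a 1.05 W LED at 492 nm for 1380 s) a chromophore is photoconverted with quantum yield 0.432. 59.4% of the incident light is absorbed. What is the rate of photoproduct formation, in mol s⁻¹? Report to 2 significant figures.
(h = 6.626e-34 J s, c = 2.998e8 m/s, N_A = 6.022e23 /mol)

1.1e-6 mol s⁻¹

Photon energy at 492 nm: hc/λ = (6.626e-34)(2.998e8)/(492e-9) = 4.038e-19 J.
Energy delivered: (1.05 W)(1380 s) = 1449 J.
Photons incident: 1449 / 4.038e-19 = 3.588e21, i.e. 3.588e21/6.022e23 = 0.005958 mol.
Photons absorbed: 0.594 × 0.005958 = 0.003539 mol.
Product formed: 0.432 × 0.003539 = 0.001529 mol.
Rate: 0.001529 / 1380 s = 1.1e-6 mol s⁻¹.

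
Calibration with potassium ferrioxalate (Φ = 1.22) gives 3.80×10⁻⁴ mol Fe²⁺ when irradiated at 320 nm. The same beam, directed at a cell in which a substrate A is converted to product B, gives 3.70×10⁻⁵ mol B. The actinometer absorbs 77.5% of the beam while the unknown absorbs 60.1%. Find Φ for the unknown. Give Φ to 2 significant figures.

Photons absorbed by the actinometer: 3.80×10⁻⁴ / 1.22 = 3.115×10⁻⁴ mol.
Incident flux: 3.115×10⁻⁴ / 0.775 = 4.019×10⁻⁴ einstein.
Absorbed by unknown: 0.601 × 4.019×10⁻⁴ = 2.415×10⁻⁴ mol.
Φ(unknown) = 3.70×10⁻⁵ / 2.415×10⁻⁴ = 0.15.

Φ = 0.15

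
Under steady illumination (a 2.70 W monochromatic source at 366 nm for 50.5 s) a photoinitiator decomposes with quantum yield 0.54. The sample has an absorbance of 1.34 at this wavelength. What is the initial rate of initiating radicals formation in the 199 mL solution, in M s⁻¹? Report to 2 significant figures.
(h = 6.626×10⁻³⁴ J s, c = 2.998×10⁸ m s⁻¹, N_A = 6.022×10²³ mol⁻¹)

Photon energy at 366 nm: hc/λ = (6.626×10⁻³⁴)(2.998×10⁸)/(366×10⁻⁹) = 5.428×10⁻¹⁹ J.
Energy delivered: (2.70 W)(50.5 s) = 136.4 J.
Photons incident: 136.4 / 5.428×10⁻¹⁹ = 2.513×10²⁰, i.e. 2.513×10²⁰/6.022×10²³ = 4.173×10⁻⁴ mol.
Fraction absorbed: 1 − 10^(−1.34) = 0.9543.
Photons absorbed: 0.9543 × 4.173×10⁻⁴ = 3.982×10⁻⁴ mol.
Product formed: 0.54 × 3.982×10⁻⁴ = 2.150×10⁻⁴ mol.
Rate: 2.150×10⁻⁴ mol / (50.5 s × 0.199 L) = 2.1×10⁻⁵ M s⁻¹.

2.1×10⁻⁵ M s⁻¹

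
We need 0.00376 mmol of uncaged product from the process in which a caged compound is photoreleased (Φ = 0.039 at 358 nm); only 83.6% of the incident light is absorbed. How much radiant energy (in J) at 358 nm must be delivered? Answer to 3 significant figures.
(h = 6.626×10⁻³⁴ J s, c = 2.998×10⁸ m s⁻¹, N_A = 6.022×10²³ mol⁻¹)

38.5 J

Product: 0.00376 mmol = 3.76×10⁻⁶ mol.
Photons that must be absorbed: 3.76×10⁻⁶ / 0.039 = 9.641×10⁻⁵ mol.
Incident photons needed: 9.641×10⁻⁵ / 0.836 = 1.153×10⁻⁴ mol.
Photon energy: hc/λ = 5.549×10⁻¹⁹ J; per mole, 3.342×10⁵ J mol⁻¹.
Energy required: 1.153×10⁻⁴ × 3.342×10⁵ = 38.5 J.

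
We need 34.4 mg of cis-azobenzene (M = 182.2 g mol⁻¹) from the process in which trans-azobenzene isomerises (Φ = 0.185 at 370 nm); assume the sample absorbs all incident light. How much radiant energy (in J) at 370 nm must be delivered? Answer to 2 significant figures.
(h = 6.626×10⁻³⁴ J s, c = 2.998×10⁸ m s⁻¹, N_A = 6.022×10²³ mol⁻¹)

330 J

Product: 34.4 mg / 182.2 g mol⁻¹ = 1.888×10⁻⁴ mol.
Photons that must be absorbed: 1.888×10⁻⁴ / 0.185 = 0.001021 mol.
Photon energy: hc/λ = 5.369×10⁻¹⁹ J; per mole, 3.233×10⁵ J mol⁻¹.
Energy required: 0.001021 × 3.233×10⁵ = 330 J.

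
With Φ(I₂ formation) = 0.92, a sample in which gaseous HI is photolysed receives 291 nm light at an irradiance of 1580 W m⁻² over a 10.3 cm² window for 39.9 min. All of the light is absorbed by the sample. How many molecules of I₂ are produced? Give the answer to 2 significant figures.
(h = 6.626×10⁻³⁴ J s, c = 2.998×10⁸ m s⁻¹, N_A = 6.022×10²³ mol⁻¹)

5.3×10²¹ molecules

Photon energy at 291 nm: hc/λ = (6.626×10⁻³⁴)(2.998×10⁸)/(291×10⁻⁹) = 6.826×10⁻¹⁹ J.
Energy delivered: (1580 W m⁻²)(10.3×10⁻⁴ m²)(2394 s) = 3896 J.
Photons incident: 3896 / 6.826×10⁻¹⁹ = 5.708×10²¹, i.e. 5.708×10²¹/6.022×10²³ = 0.009479 mol.
Product: Φ × n_abs = 0.92 × 0.009479 = 0.008721 mol.
As a count: 0.008721 × 6.022×10²³ = 5.3×10²¹.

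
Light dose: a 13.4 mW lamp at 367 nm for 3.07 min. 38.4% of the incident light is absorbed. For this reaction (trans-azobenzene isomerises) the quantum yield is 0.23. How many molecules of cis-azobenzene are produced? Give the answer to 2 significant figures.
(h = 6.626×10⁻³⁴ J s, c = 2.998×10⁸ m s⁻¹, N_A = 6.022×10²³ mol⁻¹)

4.0×10¹⁷ molecules

Photon energy at 367 nm: hc/λ = (6.626×10⁻³⁴)(2.998×10⁸)/(367×10⁻⁹) = 5.413×10⁻¹⁹ J.
Energy delivered: (13.4 mW)(184.2 s) = 2.468 J.
Photons incident: 2.468 / 5.413×10⁻¹⁹ = 4.559×10¹⁸, i.e. 4.559×10¹⁸/6.022×10²³ = 7.571×10⁻⁶ mol.
Photons absorbed: 0.384 × 7.571×10⁻⁶ = 2.907×10⁻⁶ mol.
Product: Φ × n_abs = 0.23 × 2.907×10⁻⁶ = 6.686×10⁻⁷ mol.
As a count: 6.686×10⁻⁷ × 6.022×10²³ = 4.0×10¹⁷.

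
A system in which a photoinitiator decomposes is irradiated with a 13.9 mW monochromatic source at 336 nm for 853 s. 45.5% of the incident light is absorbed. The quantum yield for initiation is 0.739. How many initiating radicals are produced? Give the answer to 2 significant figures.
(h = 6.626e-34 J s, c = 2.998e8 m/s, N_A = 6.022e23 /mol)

6.7e18 initiating radicals

Photon energy at 336 nm: hc/λ = (6.626e-34)(2.998e8)/(336e-9) = 5.912e-19 J.
Energy delivered: (13.9 mW)(853 s) = 11.86 J.
Photons incident: 11.86 / 5.912e-19 = 2.006e19, i.e. 2.006e19/6.022e23 = 3.331e-5 mol.
Photons absorbed: 0.455 × 3.331e-5 = 1.516e-5 mol.
Product: Φ × n_abs = 0.739 × 1.516e-5 = 1.120e-5 mol.
As a count: 1.120e-5 × 6.022e23 = 6.7e18.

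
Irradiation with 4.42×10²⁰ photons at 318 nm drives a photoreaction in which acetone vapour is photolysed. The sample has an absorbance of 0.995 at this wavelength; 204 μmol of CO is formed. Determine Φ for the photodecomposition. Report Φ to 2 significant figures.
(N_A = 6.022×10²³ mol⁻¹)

Product: 204 μmol = 2.04×10⁻⁴ mol.
Moles of photons: 4.42×10²⁰ / 6.022×10²³ = 7.340×10⁻⁴ mol.
Fraction absorbed: 1 − 10^(−0.995) = 0.8988.
Photons absorbed: 0.8988 × 7.340×10⁻⁴ = 6.597×10⁻⁴ mol.
Φ = 2.04×10⁻⁴ mol / 6.597×10⁻⁴ mol photons = 0.31.

Φ = 0.31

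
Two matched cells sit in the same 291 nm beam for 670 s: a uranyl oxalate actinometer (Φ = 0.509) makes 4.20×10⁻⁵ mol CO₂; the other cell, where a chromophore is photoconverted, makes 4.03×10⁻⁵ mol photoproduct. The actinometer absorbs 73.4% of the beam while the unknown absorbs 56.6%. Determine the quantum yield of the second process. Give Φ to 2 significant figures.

Photons absorbed by the actinometer: 4.20×10⁻⁵ / 0.509 = 8.251×10⁻⁵ mol.
Incident flux: 8.251×10⁻⁵ / 0.734 = 1.124×10⁻⁴ einstein.
Absorbed by unknown: 0.566 × 1.124×10⁻⁴ = 6.362×10⁻⁵ mol.
Φ(unknown) = 4.03×10⁻⁵ / 6.362×10⁻⁵ = 0.63.

Φ = 0.63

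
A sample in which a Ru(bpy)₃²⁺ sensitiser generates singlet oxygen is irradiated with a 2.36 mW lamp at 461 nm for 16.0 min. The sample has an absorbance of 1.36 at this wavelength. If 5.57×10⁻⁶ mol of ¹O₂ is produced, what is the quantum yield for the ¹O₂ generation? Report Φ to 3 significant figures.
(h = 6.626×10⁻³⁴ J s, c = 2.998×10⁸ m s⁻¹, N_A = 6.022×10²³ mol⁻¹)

Φ = 0.667

Photon energy at 461 nm: hc/λ = (6.626×10⁻³⁴)(2.998×10⁸)/(461×10⁻⁹) = 4.309×10⁻¹⁹ J.
Energy delivered: (2.36 mW)(960 s) = 2.266 J.
Photons incident: 2.266 / 4.309×10⁻¹⁹ = 5.259×10¹⁸, i.e. 5.259×10¹⁸/6.022×10²³ = 8.733×10⁻⁶ mol.
Fraction absorbed: 1 − 10^(−1.36) = 0.9563.
Photons absorbed: 0.9563 × 8.733×10⁻⁶ = 8.351×10⁻⁶ mol.
Φ = 5.57×10⁻⁶ mol / 8.351×10⁻⁶ mol photons = 0.667.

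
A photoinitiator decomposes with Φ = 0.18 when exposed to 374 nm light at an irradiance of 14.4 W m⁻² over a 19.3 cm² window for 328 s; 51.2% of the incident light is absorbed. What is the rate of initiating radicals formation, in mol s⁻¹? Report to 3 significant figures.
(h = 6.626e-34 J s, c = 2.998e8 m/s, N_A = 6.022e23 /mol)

8.01e-9 mol s⁻¹

Photon energy at 374 nm: hc/λ = (6.626e-34)(2.998e8)/(374e-9) = 5.311e-19 J.
Energy delivered: (14.4 W m⁻²)(19.3e-4 m²)(328 s) = 9.116 J.
Photons incident: 9.116 / 5.311e-19 = 1.716e19, i.e. 1.716e19/6.022e23 = 2.850e-5 mol.
Photons absorbed: 0.512 × 2.850e-5 = 1.459e-5 mol.
Product formed: 0.18 × 1.459e-5 = 2.626e-6 mol.
Rate: 2.626e-6 / 328 s = 8.01e-9 mol s⁻¹.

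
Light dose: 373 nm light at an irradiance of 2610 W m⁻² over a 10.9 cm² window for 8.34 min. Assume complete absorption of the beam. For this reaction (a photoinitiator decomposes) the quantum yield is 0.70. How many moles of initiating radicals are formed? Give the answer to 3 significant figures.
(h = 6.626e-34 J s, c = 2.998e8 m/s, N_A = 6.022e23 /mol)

0.00311 mol

Photon energy at 373 nm: hc/λ = (6.626e-34)(2.998e8)/(373e-9) = 5.326e-19 J.
Energy delivered: (2610 W m⁻²)(10.9e-4 m²)(500.4 s) = 1424 J.
Photons incident: 1424 / 5.326e-19 = 2.674e21, i.e. 2.674e21/6.022e23 = 0.004440 mol.
Product: Φ × n_abs = 0.70 × 0.004440 = 0.003108 mol.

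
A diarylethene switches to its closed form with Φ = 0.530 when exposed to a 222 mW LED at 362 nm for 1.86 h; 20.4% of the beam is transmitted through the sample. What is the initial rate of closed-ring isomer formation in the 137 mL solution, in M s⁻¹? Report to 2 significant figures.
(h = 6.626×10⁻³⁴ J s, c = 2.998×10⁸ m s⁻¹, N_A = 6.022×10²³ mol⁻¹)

2.1×10⁻⁶ M s⁻¹

Photon energy at 362 nm: hc/λ = (6.626×10⁻³⁴)(2.998×10⁸)/(362×10⁻⁹) = 5.487×10⁻¹⁹ J.
Energy delivered: (222 mW)(6696 s) = 1487 J.
Photons incident: 1487 / 5.487×10⁻¹⁹ = 2.710×10²¹, i.e. 2.710×10²¹/6.022×10²³ = 0.004500 mol.
Fraction absorbed: 1 − 20.4/100 = 0.7960.
Photons absorbed: 0.7960 × 0.004500 = 0.003582 mol.
Product formed: 0.530 × 0.003582 = 0.001898 mol.
Rate: 0.001898 mol / (6696 s × 0.137 L) = 2.1×10⁻⁶ M s⁻¹.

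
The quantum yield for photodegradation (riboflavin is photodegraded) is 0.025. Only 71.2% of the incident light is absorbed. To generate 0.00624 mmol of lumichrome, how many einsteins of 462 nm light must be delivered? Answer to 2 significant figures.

3.5×10⁻⁴ einstein

Product: 0.00624 mmol = 6.24×10⁻⁶ mol.
Photons that must be absorbed: 6.24×10⁻⁶ / 0.025 = 2.496×10⁻⁴ mol.
Incident photons needed: 2.496×10⁻⁴ / 0.712 = 3.506×10⁻⁴ mol.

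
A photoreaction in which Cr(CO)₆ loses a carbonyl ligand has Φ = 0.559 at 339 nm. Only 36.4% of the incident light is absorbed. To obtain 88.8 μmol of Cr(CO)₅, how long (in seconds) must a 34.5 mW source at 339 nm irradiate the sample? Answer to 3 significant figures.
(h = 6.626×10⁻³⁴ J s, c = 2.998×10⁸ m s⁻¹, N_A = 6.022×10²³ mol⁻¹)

Product: 88.8 μmol = 8.88×10⁻⁵ mol.
Photons that must be absorbed: 8.88×10⁻⁵ / 0.559 = 1.589×10⁻⁴ mol.
Incident photons needed: 1.589×10⁻⁴ / 0.364 = 4.365×10⁻⁴ mol.
Photon energy: hc/λ = 5.860×10⁻¹⁹ J; per mole, 3.529×10⁵ J mol⁻¹.
Energy required: 4.365×10⁻⁴ × 3.529×10⁵ = 154.0 J.
Time: 154.0 J / 0.0345 W = 4460 s.

t ≈ 4460 s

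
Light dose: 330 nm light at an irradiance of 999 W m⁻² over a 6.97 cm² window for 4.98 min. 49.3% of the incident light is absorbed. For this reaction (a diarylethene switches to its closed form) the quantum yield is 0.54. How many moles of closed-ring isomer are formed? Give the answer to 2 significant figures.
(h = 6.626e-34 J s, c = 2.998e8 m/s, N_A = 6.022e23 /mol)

Photon energy at 330 nm: hc/λ = (6.626e-34)(2.998e8)/(330e-9) = 6.020e-19 J.
Energy delivered: (999 W m⁻²)(6.97e-4 m²)(298.8 s) = 208.1 J.
Photons incident: 208.1 / 6.020e-19 = 3.457e20, i.e. 3.457e20/6.022e23 = 5.741e-4 mol.
Photons absorbed: 0.493 × 5.741e-4 = 2.830e-4 mol.
Product: Φ × n_abs = 0.54 × 2.830e-4 = 1.528e-4 mol.

1.5e-4 mol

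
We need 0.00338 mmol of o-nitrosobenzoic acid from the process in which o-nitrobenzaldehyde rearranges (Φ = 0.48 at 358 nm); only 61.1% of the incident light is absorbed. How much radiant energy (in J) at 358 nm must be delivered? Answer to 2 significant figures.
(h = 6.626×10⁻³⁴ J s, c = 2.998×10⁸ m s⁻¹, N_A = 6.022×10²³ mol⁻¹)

Product: 0.00338 mmol = 3.38×10⁻⁶ mol.
Photons that must be absorbed: 3.38×10⁻⁶ / 0.48 = 7.042×10⁻⁶ mol.
Incident photons needed: 7.042×10⁻⁶ / 0.611 = 1.153×10⁻⁵ mol.
Photon energy: hc/λ = 5.549×10⁻¹⁹ J; per mole, 3.342×10⁵ J mol⁻¹.
Energy required: 1.153×10⁻⁵ × 3.342×10⁵ = 3.9 J.

3.9 J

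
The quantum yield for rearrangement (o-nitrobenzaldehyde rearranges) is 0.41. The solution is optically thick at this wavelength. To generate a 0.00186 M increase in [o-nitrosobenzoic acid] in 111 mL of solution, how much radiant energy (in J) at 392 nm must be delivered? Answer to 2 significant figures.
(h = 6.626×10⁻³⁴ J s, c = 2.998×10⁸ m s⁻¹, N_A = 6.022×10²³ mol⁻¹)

Product: (0.00186 M)(0.111 L) = 2.065×10⁻⁴ mol.
Photons that must be absorbed: 2.065×10⁻⁴ / 0.41 = 5.037×10⁻⁴ mol.
Photon energy: hc/λ = 5.068×10⁻¹⁹ J; per mole, 3.052×10⁵ J mol⁻¹.
Energy required: 5.037×10⁻⁴ × 3.052×10⁵ = 150 J.

150 J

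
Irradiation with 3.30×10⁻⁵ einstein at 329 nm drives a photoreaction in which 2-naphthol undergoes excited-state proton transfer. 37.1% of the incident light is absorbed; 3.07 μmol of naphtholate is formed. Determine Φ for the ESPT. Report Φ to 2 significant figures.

Φ = 0.25

Product: 3.07 μmol = 3.07×10⁻⁶ mol.
Photons absorbed: 0.371 × 3.30×10⁻⁵ = 1.224×10⁻⁵ mol.
Φ = 3.07×10⁻⁶ mol / 1.224×10⁻⁵ mol photons = 0.25.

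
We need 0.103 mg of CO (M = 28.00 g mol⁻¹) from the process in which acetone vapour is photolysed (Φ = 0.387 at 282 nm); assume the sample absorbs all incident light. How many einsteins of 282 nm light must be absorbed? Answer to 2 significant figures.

Product: 0.103 mg / 28.00 g mol⁻¹ = 3.679×10⁻⁶ mol.
Photons that must be absorbed: 3.679×10⁻⁶ / 0.387 = 9.506×10⁻⁶ mol.

9.5×10⁻⁶ einstein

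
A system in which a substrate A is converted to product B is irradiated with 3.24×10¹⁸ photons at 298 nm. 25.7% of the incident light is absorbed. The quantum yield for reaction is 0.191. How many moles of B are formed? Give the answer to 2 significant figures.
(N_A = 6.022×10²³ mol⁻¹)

Moles of photons: 3.24×10¹⁸ / 6.022×10²³ = 5.380×10⁻⁶ mol.
Photons absorbed: 0.257 × 5.380×10⁻⁶ = 1.383×10⁻⁶ mol.
Product: Φ × n_abs = 0.191 × 1.383×10⁻⁶ = 2.642×10⁻⁷ mol.

2.6×10⁻⁷ mol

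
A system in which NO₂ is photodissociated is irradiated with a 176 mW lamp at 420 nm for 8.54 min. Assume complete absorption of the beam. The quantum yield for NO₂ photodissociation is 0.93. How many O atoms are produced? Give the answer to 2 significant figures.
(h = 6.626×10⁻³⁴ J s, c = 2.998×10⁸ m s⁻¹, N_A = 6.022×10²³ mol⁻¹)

Photon energy at 420 nm: hc/λ = (6.626×10⁻³⁴)(2.998×10⁸)/(420×10⁻⁹) = 4.730×10⁻¹⁹ J.
Energy delivered: (176 mW)(512.4 s) = 90.18 J.
Photons incident: 90.18 / 4.730×10⁻¹⁹ = 1.907×10²⁰, i.e. 1.907×10²⁰/6.022×10²³ = 3.167×10⁻⁴ mol.
Product: Φ × n_abs = 0.93 × 3.167×10⁻⁴ = 2.945×10⁻⁴ mol.
As a count: 2.945×10⁻⁴ × 6.022×10²³ = 1.8×10²⁰.

1.8×10²⁰ atoms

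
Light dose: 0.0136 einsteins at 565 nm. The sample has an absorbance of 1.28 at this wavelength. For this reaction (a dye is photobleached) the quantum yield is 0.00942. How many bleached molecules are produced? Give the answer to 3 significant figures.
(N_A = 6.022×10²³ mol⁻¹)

Fraction absorbed: 1 − 10^(−1.28) = 0.9475.
Photons absorbed: 0.9475 × 0.0136 = 0.01289 mol.
Product: Φ × n_abs = 0.00942 × 0.01289 = 1.214×10⁻⁴ mol.
As a count: 1.214×10⁻⁴ × 6.022×10²³ = 7.31×10¹⁹.

7.31×10¹⁹ bleached molecules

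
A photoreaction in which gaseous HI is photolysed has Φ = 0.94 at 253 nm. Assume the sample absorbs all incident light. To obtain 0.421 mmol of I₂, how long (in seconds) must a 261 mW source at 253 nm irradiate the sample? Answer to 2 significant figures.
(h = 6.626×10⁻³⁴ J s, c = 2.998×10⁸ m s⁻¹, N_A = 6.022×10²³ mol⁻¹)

Product: 0.421 mmol = 4.21×10⁻⁴ mol.
Photons that must be absorbed: 4.21×10⁻⁴ / 0.94 = 4.479×10⁻⁴ mol.
Photon energy: hc/λ = 7.852×10⁻¹⁹ J; per mole, 4.728×10⁵ J mol⁻¹.
Energy required: 4.479×10⁻⁴ × 4.728×10⁵ = 211.8 J.
Time: 211.8 J / 0.261 W = 810 s.

t ≈ 810 s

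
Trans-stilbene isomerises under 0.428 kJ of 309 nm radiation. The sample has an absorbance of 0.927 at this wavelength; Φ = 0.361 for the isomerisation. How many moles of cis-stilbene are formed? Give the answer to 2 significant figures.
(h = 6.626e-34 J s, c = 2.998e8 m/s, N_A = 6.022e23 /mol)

3.5e-4 mol

Photon energy at 309 nm: hc/λ = (6.626e-34)(2.998e8)/(309e-9) = 6.429e-19 J.
Incident energy: 0.428 kJ = 428 J.
Photons incident: 428 / 6.429e-19 = 6.657e20, i.e. 6.657e20/6.022e23 = 0.001105 mol.
Fraction absorbed: 1 − 10^(−0.927) = 0.8817.
Photons absorbed: 0.8817 × 0.001105 = 9.743e-4 mol.
Product: Φ × n_abs = 0.361 × 9.743e-4 = 3.517e-4 mol.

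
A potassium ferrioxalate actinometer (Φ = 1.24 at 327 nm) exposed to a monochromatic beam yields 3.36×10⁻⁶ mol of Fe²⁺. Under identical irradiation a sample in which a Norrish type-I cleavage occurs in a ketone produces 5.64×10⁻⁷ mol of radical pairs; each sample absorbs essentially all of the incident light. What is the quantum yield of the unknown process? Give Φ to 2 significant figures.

Photons absorbed by the actinometer: 3.36×10⁻⁶ / 1.24 = 2.710×10⁻⁶ mol.
Φ(unknown) = 5.64×10⁻⁷ / 2.710×10⁻⁶ = 0.21.

Φ = 0.21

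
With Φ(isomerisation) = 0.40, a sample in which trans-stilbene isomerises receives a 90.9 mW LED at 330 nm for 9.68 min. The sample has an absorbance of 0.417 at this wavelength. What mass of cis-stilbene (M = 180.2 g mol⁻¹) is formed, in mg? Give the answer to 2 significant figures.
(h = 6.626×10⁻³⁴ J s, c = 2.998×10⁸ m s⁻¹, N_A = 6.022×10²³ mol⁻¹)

6.5 mg

Photon energy at 330 nm: hc/λ = (6.626×10⁻³⁴)(2.998×10⁸)/(330×10⁻⁹) = 6.020×10⁻¹⁹ J.
Energy delivered: (90.9 mW)(580.8 s) = 52.79 J.
Photons incident: 52.79 / 6.020×10⁻¹⁹ = 8.769×10¹⁹, i.e. 8.769×10¹⁹/6.022×10²³ = 1.456×10⁻⁴ mol.
Fraction absorbed: 1 − 10^(−0.417) = 0.6172.
Photons absorbed: 0.6172 × 1.456×10⁻⁴ = 8.986×10⁻⁵ mol.
Product: Φ × n_abs = 0.40 × 8.986×10⁻⁵ = 3.594×10⁻⁵ mol.
Mass: 3.594×10⁻⁵ × 180.2 = 0.006476 g = 6.5 mg.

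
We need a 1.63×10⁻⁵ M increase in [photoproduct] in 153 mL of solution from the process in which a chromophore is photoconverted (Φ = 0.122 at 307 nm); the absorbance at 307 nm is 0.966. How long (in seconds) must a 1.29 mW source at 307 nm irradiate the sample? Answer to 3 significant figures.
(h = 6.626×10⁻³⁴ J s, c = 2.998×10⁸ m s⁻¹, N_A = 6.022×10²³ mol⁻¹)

Product: (1.63×10⁻⁵ M)(0.153 L) = 2.494×10⁻⁶ mol.
Photons that must be absorbed: 2.494×10⁻⁶ / 0.122 = 2.044×10⁻⁵ mol.
Fraction absorbed: 1 − 10^(−0.966) = 0.8919.
Incident photons needed: 2.044×10⁻⁵ / 0.8919 = 2.292×10⁻⁵ mol.
Photon energy: hc/λ = 6.471×10⁻¹⁹ J; per mole, 3.897×10⁵ J mol⁻¹.
Energy required: 2.292×10⁻⁵ × 3.897×10⁵ = 8.932 J.
Time: 8.932 J / 0.00129 W = 6920 s.

t ≈ 6920 s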